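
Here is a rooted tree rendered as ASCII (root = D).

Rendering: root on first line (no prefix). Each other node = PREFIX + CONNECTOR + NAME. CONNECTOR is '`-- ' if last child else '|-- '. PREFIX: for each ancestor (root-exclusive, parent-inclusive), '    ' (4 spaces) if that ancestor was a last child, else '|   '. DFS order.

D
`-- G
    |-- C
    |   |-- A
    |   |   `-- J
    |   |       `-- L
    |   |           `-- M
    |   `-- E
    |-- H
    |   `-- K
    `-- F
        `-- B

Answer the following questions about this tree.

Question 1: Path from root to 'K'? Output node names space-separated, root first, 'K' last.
Answer: D G H K

Derivation:
Walk down from root: D -> G -> H -> K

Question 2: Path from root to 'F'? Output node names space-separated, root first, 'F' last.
Walk down from root: D -> G -> F

Answer: D G F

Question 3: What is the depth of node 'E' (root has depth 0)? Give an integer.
Answer: 3

Derivation:
Path from root to E: D -> G -> C -> E
Depth = number of edges = 3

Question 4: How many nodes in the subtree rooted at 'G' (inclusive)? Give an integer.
Answer: 11

Derivation:
Subtree rooted at G contains: A, B, C, E, F, G, H, J, K, L, M
Count = 11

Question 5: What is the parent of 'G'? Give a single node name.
Answer: D

Derivation:
Scan adjacency: G appears as child of D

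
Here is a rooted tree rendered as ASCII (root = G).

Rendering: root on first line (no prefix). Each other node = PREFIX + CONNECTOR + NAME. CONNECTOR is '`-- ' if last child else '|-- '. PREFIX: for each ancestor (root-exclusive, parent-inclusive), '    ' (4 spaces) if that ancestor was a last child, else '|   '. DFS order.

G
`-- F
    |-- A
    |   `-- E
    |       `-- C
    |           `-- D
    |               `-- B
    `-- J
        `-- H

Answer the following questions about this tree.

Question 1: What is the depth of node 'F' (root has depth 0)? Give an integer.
Path from root to F: G -> F
Depth = number of edges = 1

Answer: 1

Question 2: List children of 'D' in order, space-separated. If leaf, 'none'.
Node D's children (from adjacency): B

Answer: B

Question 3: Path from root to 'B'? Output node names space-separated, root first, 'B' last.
Answer: G F A E C D B

Derivation:
Walk down from root: G -> F -> A -> E -> C -> D -> B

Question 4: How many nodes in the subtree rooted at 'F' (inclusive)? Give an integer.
Subtree rooted at F contains: A, B, C, D, E, F, H, J
Count = 8

Answer: 8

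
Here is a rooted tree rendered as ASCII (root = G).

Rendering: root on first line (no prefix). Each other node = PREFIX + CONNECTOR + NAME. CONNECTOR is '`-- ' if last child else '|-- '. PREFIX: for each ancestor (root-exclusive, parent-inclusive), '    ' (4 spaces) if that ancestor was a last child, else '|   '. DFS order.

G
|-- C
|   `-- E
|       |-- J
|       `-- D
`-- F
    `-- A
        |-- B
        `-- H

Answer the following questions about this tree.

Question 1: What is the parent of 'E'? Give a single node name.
Scan adjacency: E appears as child of C

Answer: C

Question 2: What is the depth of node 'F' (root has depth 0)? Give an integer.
Answer: 1

Derivation:
Path from root to F: G -> F
Depth = number of edges = 1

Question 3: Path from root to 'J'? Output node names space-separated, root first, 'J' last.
Walk down from root: G -> C -> E -> J

Answer: G C E J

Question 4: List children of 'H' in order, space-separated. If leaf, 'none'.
Answer: none

Derivation:
Node H's children (from adjacency): (leaf)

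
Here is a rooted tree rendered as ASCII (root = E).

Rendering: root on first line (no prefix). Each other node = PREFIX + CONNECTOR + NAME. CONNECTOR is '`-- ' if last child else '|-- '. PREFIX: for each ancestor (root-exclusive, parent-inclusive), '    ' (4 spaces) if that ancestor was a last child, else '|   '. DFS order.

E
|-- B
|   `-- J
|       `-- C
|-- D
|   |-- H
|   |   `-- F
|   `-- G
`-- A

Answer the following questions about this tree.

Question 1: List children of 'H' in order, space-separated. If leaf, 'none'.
Node H's children (from adjacency): F

Answer: F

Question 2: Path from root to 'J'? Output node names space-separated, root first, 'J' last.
Walk down from root: E -> B -> J

Answer: E B J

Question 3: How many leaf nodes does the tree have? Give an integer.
Leaves (nodes with no children): A, C, F, G

Answer: 4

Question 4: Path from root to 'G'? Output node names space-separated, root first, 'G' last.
Answer: E D G

Derivation:
Walk down from root: E -> D -> G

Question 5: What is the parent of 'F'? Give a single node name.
Answer: H

Derivation:
Scan adjacency: F appears as child of H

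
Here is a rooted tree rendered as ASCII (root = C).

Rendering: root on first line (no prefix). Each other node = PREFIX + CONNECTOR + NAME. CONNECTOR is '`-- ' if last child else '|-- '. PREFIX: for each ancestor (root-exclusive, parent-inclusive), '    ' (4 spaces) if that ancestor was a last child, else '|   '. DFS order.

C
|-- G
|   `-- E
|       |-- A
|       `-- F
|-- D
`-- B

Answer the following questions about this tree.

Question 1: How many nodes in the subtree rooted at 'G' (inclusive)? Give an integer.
Answer: 4

Derivation:
Subtree rooted at G contains: A, E, F, G
Count = 4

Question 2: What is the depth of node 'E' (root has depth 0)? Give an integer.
Path from root to E: C -> G -> E
Depth = number of edges = 2

Answer: 2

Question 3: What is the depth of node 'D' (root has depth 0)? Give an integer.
Path from root to D: C -> D
Depth = number of edges = 1

Answer: 1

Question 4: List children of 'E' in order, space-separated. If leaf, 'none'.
Answer: A F

Derivation:
Node E's children (from adjacency): A, F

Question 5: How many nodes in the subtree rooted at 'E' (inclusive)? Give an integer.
Answer: 3

Derivation:
Subtree rooted at E contains: A, E, F
Count = 3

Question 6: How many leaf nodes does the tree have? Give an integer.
Answer: 4

Derivation:
Leaves (nodes with no children): A, B, D, F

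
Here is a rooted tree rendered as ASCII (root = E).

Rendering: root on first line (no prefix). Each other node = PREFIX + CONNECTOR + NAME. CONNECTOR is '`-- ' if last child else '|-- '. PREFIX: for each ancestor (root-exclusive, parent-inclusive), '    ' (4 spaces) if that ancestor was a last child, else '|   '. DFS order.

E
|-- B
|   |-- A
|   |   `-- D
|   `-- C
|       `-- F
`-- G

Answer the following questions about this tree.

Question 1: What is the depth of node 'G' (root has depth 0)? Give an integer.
Answer: 1

Derivation:
Path from root to G: E -> G
Depth = number of edges = 1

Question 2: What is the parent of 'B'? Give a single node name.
Answer: E

Derivation:
Scan adjacency: B appears as child of E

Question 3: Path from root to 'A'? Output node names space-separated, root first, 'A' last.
Answer: E B A

Derivation:
Walk down from root: E -> B -> A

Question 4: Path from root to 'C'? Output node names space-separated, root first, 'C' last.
Answer: E B C

Derivation:
Walk down from root: E -> B -> C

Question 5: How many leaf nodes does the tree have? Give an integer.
Leaves (nodes with no children): D, F, G

Answer: 3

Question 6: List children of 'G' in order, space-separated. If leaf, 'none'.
Node G's children (from adjacency): (leaf)

Answer: none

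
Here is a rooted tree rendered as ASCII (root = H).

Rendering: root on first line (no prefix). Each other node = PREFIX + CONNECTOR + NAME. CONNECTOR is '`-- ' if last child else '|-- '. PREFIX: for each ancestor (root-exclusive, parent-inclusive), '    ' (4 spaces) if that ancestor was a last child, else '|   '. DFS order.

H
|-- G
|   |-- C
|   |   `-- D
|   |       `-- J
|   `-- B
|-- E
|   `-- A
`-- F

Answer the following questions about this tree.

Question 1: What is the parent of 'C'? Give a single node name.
Scan adjacency: C appears as child of G

Answer: G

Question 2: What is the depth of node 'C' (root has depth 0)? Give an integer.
Path from root to C: H -> G -> C
Depth = number of edges = 2

Answer: 2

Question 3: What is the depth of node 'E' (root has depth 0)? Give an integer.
Answer: 1

Derivation:
Path from root to E: H -> E
Depth = number of edges = 1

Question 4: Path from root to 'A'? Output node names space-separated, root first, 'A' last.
Answer: H E A

Derivation:
Walk down from root: H -> E -> A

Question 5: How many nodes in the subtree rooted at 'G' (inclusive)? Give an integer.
Answer: 5

Derivation:
Subtree rooted at G contains: B, C, D, G, J
Count = 5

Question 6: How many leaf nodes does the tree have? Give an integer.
Leaves (nodes with no children): A, B, F, J

Answer: 4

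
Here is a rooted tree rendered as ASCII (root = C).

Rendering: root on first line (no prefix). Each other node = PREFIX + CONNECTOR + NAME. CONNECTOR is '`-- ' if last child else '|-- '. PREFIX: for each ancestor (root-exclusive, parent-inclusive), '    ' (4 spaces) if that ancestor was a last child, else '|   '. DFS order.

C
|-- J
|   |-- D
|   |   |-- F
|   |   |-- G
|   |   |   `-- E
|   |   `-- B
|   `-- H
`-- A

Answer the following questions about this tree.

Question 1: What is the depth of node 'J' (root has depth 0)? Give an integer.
Answer: 1

Derivation:
Path from root to J: C -> J
Depth = number of edges = 1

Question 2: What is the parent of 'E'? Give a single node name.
Scan adjacency: E appears as child of G

Answer: G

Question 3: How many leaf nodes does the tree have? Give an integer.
Leaves (nodes with no children): A, B, E, F, H

Answer: 5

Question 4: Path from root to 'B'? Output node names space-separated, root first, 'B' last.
Walk down from root: C -> J -> D -> B

Answer: C J D B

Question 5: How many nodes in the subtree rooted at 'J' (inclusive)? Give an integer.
Answer: 7

Derivation:
Subtree rooted at J contains: B, D, E, F, G, H, J
Count = 7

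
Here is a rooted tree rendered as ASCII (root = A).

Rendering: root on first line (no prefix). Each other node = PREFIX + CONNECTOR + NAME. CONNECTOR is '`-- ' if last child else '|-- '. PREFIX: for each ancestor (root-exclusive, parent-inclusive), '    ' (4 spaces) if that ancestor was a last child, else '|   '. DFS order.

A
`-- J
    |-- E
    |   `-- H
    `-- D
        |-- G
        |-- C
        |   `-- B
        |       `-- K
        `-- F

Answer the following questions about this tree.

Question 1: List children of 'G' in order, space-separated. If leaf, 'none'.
Answer: none

Derivation:
Node G's children (from adjacency): (leaf)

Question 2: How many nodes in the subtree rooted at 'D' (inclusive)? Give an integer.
Subtree rooted at D contains: B, C, D, F, G, K
Count = 6

Answer: 6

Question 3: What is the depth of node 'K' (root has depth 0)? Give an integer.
Answer: 5

Derivation:
Path from root to K: A -> J -> D -> C -> B -> K
Depth = number of edges = 5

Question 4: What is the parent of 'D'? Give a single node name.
Scan adjacency: D appears as child of J

Answer: J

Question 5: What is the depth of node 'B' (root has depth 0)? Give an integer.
Path from root to B: A -> J -> D -> C -> B
Depth = number of edges = 4

Answer: 4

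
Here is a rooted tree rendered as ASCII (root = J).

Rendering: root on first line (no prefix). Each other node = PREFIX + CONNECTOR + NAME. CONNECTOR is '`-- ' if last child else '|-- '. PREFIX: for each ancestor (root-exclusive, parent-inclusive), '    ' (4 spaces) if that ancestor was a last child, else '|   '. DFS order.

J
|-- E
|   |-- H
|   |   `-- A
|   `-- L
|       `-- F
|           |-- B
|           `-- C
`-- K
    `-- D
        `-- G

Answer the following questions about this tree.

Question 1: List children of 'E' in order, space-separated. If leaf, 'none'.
Node E's children (from adjacency): H, L

Answer: H L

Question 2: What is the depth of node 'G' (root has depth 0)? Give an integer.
Answer: 3

Derivation:
Path from root to G: J -> K -> D -> G
Depth = number of edges = 3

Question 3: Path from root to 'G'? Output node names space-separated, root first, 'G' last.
Answer: J K D G

Derivation:
Walk down from root: J -> K -> D -> G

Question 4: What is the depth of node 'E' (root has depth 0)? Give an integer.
Path from root to E: J -> E
Depth = number of edges = 1

Answer: 1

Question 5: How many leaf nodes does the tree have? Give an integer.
Leaves (nodes with no children): A, B, C, G

Answer: 4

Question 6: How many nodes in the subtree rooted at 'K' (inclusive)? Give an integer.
Answer: 3

Derivation:
Subtree rooted at K contains: D, G, K
Count = 3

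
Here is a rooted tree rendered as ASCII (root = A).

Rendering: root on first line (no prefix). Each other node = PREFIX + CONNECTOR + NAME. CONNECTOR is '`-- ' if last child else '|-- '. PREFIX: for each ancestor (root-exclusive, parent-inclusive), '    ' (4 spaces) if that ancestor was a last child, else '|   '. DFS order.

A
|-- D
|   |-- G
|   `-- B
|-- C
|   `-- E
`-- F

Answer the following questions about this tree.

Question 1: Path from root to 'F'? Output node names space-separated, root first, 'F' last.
Answer: A F

Derivation:
Walk down from root: A -> F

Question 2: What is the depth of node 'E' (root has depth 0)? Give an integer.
Answer: 2

Derivation:
Path from root to E: A -> C -> E
Depth = number of edges = 2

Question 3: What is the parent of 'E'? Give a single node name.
Scan adjacency: E appears as child of C

Answer: C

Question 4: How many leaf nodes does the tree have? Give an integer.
Answer: 4

Derivation:
Leaves (nodes with no children): B, E, F, G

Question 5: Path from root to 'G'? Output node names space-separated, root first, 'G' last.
Answer: A D G

Derivation:
Walk down from root: A -> D -> G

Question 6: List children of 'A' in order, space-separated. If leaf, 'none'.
Node A's children (from adjacency): D, C, F

Answer: D C F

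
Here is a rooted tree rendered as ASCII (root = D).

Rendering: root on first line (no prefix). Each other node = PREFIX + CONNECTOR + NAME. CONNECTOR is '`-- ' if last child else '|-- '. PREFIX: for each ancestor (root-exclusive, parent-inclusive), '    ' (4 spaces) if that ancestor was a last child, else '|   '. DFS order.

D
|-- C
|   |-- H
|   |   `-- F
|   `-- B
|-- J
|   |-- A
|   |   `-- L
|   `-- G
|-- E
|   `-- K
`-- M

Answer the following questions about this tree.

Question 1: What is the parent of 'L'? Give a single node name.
Answer: A

Derivation:
Scan adjacency: L appears as child of A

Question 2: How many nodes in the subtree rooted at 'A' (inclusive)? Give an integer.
Subtree rooted at A contains: A, L
Count = 2

Answer: 2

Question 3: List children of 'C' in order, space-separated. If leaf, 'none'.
Node C's children (from adjacency): H, B

Answer: H B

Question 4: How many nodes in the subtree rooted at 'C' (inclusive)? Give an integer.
Answer: 4

Derivation:
Subtree rooted at C contains: B, C, F, H
Count = 4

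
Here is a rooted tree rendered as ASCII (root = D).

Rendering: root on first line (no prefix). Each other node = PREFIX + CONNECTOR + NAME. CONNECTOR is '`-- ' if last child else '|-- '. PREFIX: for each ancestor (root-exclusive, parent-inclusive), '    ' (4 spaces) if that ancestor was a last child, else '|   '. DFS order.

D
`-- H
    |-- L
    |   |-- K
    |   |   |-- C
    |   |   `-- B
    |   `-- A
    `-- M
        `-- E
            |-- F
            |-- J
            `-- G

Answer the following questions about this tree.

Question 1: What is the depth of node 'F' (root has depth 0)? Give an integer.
Path from root to F: D -> H -> M -> E -> F
Depth = number of edges = 4

Answer: 4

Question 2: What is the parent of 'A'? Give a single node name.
Answer: L

Derivation:
Scan adjacency: A appears as child of L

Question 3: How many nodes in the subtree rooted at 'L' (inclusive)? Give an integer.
Answer: 5

Derivation:
Subtree rooted at L contains: A, B, C, K, L
Count = 5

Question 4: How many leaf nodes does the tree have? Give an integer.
Answer: 6

Derivation:
Leaves (nodes with no children): A, B, C, F, G, J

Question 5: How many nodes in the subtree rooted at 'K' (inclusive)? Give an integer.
Answer: 3

Derivation:
Subtree rooted at K contains: B, C, K
Count = 3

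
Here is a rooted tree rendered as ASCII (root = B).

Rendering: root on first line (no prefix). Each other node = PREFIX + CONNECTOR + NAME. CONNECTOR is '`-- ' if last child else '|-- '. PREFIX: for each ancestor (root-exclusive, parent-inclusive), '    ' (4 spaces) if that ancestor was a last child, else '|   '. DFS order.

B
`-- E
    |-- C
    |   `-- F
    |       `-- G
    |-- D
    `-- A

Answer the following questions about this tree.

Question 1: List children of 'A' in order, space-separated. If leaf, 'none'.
Answer: none

Derivation:
Node A's children (from adjacency): (leaf)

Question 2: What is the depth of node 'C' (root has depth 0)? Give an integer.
Answer: 2

Derivation:
Path from root to C: B -> E -> C
Depth = number of edges = 2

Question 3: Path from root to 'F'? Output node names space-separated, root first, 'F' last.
Answer: B E C F

Derivation:
Walk down from root: B -> E -> C -> F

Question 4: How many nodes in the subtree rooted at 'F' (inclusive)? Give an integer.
Answer: 2

Derivation:
Subtree rooted at F contains: F, G
Count = 2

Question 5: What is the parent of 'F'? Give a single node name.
Scan adjacency: F appears as child of C

Answer: C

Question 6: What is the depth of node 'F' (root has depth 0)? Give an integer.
Answer: 3

Derivation:
Path from root to F: B -> E -> C -> F
Depth = number of edges = 3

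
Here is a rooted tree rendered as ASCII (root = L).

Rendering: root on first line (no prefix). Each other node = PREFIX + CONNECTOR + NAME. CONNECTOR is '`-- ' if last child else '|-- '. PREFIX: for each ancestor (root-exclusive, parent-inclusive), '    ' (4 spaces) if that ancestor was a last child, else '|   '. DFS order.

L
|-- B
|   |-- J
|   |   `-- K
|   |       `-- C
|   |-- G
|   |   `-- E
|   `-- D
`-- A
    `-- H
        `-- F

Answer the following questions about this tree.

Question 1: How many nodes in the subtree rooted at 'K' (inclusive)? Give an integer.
Subtree rooted at K contains: C, K
Count = 2

Answer: 2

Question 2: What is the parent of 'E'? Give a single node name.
Scan adjacency: E appears as child of G

Answer: G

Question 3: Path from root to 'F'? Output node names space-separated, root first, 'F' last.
Answer: L A H F

Derivation:
Walk down from root: L -> A -> H -> F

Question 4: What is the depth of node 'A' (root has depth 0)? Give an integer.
Answer: 1

Derivation:
Path from root to A: L -> A
Depth = number of edges = 1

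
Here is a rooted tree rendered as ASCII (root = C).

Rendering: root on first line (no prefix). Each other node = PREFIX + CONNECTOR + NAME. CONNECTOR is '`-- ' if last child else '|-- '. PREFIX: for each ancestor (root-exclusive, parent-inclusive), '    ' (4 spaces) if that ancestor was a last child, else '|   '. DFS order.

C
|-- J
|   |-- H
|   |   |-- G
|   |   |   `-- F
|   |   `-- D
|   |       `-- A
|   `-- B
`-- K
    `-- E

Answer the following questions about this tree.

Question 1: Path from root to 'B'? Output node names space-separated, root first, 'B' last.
Walk down from root: C -> J -> B

Answer: C J B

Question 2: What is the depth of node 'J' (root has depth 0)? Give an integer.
Answer: 1

Derivation:
Path from root to J: C -> J
Depth = number of edges = 1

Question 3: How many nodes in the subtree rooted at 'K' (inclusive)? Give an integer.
Subtree rooted at K contains: E, K
Count = 2

Answer: 2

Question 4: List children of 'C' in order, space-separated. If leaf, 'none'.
Node C's children (from adjacency): J, K

Answer: J K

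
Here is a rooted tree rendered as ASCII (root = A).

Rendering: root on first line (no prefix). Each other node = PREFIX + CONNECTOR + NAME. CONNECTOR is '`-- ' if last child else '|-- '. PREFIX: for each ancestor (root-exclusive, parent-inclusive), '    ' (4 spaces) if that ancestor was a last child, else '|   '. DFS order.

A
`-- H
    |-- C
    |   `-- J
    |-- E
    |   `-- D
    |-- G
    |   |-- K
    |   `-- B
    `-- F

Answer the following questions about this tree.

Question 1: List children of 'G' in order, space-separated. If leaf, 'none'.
Answer: K B

Derivation:
Node G's children (from adjacency): K, B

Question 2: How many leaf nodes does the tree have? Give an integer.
Leaves (nodes with no children): B, D, F, J, K

Answer: 5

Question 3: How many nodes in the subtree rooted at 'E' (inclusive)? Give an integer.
Answer: 2

Derivation:
Subtree rooted at E contains: D, E
Count = 2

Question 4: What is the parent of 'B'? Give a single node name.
Scan adjacency: B appears as child of G

Answer: G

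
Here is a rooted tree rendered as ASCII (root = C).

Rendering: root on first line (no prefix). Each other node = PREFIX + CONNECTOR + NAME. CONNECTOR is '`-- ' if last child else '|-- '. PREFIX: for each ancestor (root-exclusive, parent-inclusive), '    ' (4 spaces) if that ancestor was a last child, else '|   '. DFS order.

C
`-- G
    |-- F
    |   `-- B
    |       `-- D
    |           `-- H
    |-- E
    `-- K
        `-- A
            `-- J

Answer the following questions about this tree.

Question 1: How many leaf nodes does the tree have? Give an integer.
Answer: 3

Derivation:
Leaves (nodes with no children): E, H, J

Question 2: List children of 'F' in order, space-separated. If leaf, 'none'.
Node F's children (from adjacency): B

Answer: B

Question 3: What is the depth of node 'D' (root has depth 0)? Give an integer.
Path from root to D: C -> G -> F -> B -> D
Depth = number of edges = 4

Answer: 4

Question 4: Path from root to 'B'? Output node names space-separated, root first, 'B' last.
Walk down from root: C -> G -> F -> B

Answer: C G F B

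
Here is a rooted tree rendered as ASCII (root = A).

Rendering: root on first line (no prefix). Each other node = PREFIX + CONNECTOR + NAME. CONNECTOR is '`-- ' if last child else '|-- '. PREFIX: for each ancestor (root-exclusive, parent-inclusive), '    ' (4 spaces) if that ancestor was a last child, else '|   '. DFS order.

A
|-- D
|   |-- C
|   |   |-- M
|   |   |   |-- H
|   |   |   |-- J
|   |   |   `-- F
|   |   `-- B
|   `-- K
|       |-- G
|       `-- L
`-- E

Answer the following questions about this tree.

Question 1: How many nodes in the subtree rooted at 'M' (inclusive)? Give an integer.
Subtree rooted at M contains: F, H, J, M
Count = 4

Answer: 4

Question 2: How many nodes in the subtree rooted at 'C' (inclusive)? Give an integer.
Answer: 6

Derivation:
Subtree rooted at C contains: B, C, F, H, J, M
Count = 6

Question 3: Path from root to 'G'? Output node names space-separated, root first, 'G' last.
Answer: A D K G

Derivation:
Walk down from root: A -> D -> K -> G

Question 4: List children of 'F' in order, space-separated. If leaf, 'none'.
Node F's children (from adjacency): (leaf)

Answer: none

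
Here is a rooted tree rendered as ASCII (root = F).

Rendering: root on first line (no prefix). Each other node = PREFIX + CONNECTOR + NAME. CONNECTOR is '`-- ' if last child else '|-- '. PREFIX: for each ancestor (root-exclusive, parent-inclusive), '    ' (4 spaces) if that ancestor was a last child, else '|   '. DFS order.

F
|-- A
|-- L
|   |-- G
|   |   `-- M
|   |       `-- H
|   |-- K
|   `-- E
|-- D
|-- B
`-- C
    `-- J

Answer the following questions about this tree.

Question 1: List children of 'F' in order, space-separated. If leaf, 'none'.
Answer: A L D B C

Derivation:
Node F's children (from adjacency): A, L, D, B, C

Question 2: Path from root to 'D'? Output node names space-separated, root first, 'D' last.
Answer: F D

Derivation:
Walk down from root: F -> D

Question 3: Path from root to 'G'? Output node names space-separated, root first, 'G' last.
Walk down from root: F -> L -> G

Answer: F L G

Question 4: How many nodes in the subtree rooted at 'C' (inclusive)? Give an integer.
Answer: 2

Derivation:
Subtree rooted at C contains: C, J
Count = 2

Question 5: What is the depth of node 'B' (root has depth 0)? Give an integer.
Answer: 1

Derivation:
Path from root to B: F -> B
Depth = number of edges = 1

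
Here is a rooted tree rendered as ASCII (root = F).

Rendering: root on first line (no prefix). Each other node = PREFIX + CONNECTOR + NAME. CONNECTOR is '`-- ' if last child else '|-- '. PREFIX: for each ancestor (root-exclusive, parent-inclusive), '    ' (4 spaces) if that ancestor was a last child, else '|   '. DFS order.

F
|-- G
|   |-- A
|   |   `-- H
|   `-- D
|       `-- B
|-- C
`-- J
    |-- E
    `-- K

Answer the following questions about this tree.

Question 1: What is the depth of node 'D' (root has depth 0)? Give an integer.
Path from root to D: F -> G -> D
Depth = number of edges = 2

Answer: 2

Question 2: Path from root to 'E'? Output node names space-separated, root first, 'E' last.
Answer: F J E

Derivation:
Walk down from root: F -> J -> E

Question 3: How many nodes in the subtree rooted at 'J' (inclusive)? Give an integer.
Answer: 3

Derivation:
Subtree rooted at J contains: E, J, K
Count = 3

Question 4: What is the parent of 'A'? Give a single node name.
Scan adjacency: A appears as child of G

Answer: G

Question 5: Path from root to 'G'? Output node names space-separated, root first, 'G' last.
Answer: F G

Derivation:
Walk down from root: F -> G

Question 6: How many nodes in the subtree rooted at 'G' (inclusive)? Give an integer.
Answer: 5

Derivation:
Subtree rooted at G contains: A, B, D, G, H
Count = 5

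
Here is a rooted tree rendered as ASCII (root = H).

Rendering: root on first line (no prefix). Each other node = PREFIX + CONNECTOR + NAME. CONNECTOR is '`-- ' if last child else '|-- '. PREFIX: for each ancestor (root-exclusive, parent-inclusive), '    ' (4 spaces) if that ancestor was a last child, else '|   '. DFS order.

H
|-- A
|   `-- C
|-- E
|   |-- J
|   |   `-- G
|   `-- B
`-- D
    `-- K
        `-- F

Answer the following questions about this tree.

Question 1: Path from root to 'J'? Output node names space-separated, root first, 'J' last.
Walk down from root: H -> E -> J

Answer: H E J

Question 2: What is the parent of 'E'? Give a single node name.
Answer: H

Derivation:
Scan adjacency: E appears as child of H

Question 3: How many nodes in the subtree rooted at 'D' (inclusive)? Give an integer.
Answer: 3

Derivation:
Subtree rooted at D contains: D, F, K
Count = 3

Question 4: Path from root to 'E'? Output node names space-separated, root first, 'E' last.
Walk down from root: H -> E

Answer: H E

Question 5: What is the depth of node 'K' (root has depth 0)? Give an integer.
Path from root to K: H -> D -> K
Depth = number of edges = 2

Answer: 2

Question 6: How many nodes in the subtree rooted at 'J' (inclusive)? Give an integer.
Answer: 2

Derivation:
Subtree rooted at J contains: G, J
Count = 2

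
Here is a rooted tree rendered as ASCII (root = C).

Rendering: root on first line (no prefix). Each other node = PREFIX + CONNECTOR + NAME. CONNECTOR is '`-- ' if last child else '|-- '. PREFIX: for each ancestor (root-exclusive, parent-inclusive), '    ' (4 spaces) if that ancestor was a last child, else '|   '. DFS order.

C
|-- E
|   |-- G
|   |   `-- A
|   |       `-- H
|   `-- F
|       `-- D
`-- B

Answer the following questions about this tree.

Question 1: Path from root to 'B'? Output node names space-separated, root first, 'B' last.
Walk down from root: C -> B

Answer: C B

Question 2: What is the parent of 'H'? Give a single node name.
Scan adjacency: H appears as child of A

Answer: A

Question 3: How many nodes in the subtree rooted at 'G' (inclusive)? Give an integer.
Answer: 3

Derivation:
Subtree rooted at G contains: A, G, H
Count = 3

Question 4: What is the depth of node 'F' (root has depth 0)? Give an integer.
Path from root to F: C -> E -> F
Depth = number of edges = 2

Answer: 2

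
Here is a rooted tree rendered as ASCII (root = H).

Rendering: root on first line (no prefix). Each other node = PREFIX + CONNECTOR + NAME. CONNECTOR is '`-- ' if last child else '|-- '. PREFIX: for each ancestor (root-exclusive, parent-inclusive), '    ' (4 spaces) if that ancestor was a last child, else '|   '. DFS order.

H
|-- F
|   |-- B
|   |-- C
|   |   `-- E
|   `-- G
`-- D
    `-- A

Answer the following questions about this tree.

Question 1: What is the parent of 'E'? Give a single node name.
Answer: C

Derivation:
Scan adjacency: E appears as child of C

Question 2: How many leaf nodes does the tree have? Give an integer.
Leaves (nodes with no children): A, B, E, G

Answer: 4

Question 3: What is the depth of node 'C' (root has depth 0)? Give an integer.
Answer: 2

Derivation:
Path from root to C: H -> F -> C
Depth = number of edges = 2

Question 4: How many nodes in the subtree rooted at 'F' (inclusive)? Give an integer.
Answer: 5

Derivation:
Subtree rooted at F contains: B, C, E, F, G
Count = 5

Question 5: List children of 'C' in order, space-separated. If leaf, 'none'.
Answer: E

Derivation:
Node C's children (from adjacency): E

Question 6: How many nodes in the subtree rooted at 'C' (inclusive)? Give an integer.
Answer: 2

Derivation:
Subtree rooted at C contains: C, E
Count = 2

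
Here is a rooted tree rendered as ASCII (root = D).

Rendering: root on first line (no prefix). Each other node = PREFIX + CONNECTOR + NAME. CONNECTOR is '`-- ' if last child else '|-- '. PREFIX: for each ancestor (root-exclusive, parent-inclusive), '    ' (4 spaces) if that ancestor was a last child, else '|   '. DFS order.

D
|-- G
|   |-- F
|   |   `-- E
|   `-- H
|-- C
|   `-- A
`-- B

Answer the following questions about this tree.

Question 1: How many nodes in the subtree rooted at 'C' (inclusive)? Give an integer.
Answer: 2

Derivation:
Subtree rooted at C contains: A, C
Count = 2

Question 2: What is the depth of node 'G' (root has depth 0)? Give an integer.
Path from root to G: D -> G
Depth = number of edges = 1

Answer: 1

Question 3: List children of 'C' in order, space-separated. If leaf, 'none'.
Node C's children (from adjacency): A

Answer: A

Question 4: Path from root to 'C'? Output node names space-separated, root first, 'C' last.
Answer: D C

Derivation:
Walk down from root: D -> C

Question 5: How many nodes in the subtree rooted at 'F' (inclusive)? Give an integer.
Subtree rooted at F contains: E, F
Count = 2

Answer: 2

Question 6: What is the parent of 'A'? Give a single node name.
Scan adjacency: A appears as child of C

Answer: C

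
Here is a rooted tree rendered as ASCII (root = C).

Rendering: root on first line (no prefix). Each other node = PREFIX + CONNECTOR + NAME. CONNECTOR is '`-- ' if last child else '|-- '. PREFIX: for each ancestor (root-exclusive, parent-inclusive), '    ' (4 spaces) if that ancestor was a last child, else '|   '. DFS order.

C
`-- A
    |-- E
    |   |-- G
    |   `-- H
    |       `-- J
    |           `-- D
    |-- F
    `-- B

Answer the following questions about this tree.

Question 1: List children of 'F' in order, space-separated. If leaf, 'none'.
Node F's children (from adjacency): (leaf)

Answer: none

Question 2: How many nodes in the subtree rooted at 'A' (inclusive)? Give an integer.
Subtree rooted at A contains: A, B, D, E, F, G, H, J
Count = 8

Answer: 8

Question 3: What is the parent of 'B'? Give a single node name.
Scan adjacency: B appears as child of A

Answer: A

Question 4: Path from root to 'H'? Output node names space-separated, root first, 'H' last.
Answer: C A E H

Derivation:
Walk down from root: C -> A -> E -> H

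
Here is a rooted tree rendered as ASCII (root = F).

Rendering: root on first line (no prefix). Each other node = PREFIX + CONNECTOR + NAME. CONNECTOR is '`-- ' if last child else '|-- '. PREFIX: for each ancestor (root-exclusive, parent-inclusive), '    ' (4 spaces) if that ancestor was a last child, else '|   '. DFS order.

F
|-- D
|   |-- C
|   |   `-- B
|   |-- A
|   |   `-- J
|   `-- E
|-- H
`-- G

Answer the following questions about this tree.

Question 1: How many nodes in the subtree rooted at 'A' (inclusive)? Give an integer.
Subtree rooted at A contains: A, J
Count = 2

Answer: 2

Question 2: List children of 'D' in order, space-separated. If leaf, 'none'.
Answer: C A E

Derivation:
Node D's children (from adjacency): C, A, E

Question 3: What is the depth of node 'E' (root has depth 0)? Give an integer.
Path from root to E: F -> D -> E
Depth = number of edges = 2

Answer: 2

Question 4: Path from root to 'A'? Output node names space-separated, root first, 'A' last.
Walk down from root: F -> D -> A

Answer: F D A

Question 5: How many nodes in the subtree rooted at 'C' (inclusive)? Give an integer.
Subtree rooted at C contains: B, C
Count = 2

Answer: 2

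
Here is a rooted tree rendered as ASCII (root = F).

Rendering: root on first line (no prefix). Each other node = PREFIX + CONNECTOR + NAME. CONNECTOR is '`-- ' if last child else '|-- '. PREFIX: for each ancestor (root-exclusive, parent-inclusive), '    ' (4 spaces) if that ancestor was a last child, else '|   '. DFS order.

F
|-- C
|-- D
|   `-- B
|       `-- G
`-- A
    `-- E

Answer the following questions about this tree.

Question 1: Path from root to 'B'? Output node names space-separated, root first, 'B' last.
Walk down from root: F -> D -> B

Answer: F D B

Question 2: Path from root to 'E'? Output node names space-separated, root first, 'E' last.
Answer: F A E

Derivation:
Walk down from root: F -> A -> E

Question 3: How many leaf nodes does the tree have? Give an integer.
Answer: 3

Derivation:
Leaves (nodes with no children): C, E, G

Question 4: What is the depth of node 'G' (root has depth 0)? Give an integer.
Answer: 3

Derivation:
Path from root to G: F -> D -> B -> G
Depth = number of edges = 3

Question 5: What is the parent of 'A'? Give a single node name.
Scan adjacency: A appears as child of F

Answer: F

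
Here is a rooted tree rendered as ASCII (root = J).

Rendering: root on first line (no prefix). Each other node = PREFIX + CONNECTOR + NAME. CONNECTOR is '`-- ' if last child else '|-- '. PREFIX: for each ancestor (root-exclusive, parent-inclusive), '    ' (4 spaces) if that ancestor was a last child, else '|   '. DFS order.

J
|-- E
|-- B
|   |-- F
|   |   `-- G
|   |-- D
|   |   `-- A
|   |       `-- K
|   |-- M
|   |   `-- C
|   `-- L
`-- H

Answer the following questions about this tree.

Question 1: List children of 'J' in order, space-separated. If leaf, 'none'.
Node J's children (from adjacency): E, B, H

Answer: E B H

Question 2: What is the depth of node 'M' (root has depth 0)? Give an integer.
Path from root to M: J -> B -> M
Depth = number of edges = 2

Answer: 2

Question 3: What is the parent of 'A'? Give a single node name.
Scan adjacency: A appears as child of D

Answer: D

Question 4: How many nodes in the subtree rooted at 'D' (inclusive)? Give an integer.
Answer: 3

Derivation:
Subtree rooted at D contains: A, D, K
Count = 3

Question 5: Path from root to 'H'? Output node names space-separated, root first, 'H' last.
Answer: J H

Derivation:
Walk down from root: J -> H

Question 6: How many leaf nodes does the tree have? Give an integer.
Leaves (nodes with no children): C, E, G, H, K, L

Answer: 6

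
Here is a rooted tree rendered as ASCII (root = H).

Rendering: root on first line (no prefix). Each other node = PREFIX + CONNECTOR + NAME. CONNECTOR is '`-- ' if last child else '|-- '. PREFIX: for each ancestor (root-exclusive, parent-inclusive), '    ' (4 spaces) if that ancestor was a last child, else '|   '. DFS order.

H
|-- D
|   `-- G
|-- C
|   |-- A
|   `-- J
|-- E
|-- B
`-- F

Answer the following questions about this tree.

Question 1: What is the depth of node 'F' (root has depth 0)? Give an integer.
Answer: 1

Derivation:
Path from root to F: H -> F
Depth = number of edges = 1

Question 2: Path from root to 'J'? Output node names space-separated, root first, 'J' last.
Answer: H C J

Derivation:
Walk down from root: H -> C -> J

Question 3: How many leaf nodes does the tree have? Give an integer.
Leaves (nodes with no children): A, B, E, F, G, J

Answer: 6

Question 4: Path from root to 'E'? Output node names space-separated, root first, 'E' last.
Walk down from root: H -> E

Answer: H E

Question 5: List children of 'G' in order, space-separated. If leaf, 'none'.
Node G's children (from adjacency): (leaf)

Answer: none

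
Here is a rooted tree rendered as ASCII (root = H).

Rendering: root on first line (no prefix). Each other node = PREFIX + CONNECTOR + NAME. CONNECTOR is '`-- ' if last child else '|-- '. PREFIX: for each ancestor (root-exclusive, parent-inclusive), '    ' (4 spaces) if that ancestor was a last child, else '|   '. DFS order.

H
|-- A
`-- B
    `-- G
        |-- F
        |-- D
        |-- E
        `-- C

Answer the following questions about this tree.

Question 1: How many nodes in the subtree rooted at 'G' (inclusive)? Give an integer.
Subtree rooted at G contains: C, D, E, F, G
Count = 5

Answer: 5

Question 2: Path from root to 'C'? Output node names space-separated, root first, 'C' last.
Walk down from root: H -> B -> G -> C

Answer: H B G C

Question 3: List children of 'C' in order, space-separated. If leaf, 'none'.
Node C's children (from adjacency): (leaf)

Answer: none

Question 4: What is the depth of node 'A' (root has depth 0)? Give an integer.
Path from root to A: H -> A
Depth = number of edges = 1

Answer: 1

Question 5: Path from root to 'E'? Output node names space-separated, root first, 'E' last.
Answer: H B G E

Derivation:
Walk down from root: H -> B -> G -> E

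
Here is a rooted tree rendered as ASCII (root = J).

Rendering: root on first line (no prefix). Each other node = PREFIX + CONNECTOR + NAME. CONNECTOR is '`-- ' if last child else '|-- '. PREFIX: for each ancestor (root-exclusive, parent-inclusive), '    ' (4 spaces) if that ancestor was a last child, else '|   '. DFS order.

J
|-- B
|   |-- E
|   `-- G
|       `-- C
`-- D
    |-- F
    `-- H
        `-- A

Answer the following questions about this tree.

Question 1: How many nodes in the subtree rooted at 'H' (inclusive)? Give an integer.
Subtree rooted at H contains: A, H
Count = 2

Answer: 2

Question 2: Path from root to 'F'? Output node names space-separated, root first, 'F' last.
Walk down from root: J -> D -> F

Answer: J D F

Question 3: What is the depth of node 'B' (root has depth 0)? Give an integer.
Path from root to B: J -> B
Depth = number of edges = 1

Answer: 1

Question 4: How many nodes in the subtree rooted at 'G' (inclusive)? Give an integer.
Answer: 2

Derivation:
Subtree rooted at G contains: C, G
Count = 2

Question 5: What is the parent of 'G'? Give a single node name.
Scan adjacency: G appears as child of B

Answer: B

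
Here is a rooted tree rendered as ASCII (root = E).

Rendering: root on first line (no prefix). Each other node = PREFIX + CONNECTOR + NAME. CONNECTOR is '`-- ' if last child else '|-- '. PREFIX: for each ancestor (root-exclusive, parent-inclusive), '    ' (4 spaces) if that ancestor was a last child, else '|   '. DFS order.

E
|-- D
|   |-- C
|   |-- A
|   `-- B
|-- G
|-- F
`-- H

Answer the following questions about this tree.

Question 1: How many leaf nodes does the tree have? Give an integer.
Answer: 6

Derivation:
Leaves (nodes with no children): A, B, C, F, G, H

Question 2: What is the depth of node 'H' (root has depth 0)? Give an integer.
Path from root to H: E -> H
Depth = number of edges = 1

Answer: 1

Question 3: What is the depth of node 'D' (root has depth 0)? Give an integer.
Path from root to D: E -> D
Depth = number of edges = 1

Answer: 1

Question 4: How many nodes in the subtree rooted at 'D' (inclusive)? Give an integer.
Answer: 4

Derivation:
Subtree rooted at D contains: A, B, C, D
Count = 4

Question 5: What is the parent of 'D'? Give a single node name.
Answer: E

Derivation:
Scan adjacency: D appears as child of E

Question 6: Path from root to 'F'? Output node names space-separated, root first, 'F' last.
Walk down from root: E -> F

Answer: E F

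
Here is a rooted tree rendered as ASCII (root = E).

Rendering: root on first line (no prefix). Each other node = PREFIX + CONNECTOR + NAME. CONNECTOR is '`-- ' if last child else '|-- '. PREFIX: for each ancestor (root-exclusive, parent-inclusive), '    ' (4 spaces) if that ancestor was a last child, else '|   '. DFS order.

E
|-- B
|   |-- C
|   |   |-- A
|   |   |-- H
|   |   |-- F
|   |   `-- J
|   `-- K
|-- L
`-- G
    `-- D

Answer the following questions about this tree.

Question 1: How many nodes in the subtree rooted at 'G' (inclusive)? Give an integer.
Answer: 2

Derivation:
Subtree rooted at G contains: D, G
Count = 2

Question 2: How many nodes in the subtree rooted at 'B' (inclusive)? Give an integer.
Answer: 7

Derivation:
Subtree rooted at B contains: A, B, C, F, H, J, K
Count = 7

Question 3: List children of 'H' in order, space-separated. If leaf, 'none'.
Answer: none

Derivation:
Node H's children (from adjacency): (leaf)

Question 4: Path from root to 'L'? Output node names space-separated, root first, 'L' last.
Answer: E L

Derivation:
Walk down from root: E -> L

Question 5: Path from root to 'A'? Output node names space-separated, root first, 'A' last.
Walk down from root: E -> B -> C -> A

Answer: E B C A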